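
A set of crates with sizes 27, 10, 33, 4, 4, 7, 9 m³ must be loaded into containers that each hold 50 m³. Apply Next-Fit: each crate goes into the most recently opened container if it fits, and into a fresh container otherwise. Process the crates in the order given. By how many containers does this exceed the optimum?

1

Next-Fit: [27,10] [33,4,4,7] [9] → 3 containers.
Total size 94 m³; any packing needs at least ⌈94/50⌉ = 2 containers.
An optimal packing achieves that bound: [33,10,7] [27,9,4,4] → 2 containers.
Excess: 3 − 2 = 1.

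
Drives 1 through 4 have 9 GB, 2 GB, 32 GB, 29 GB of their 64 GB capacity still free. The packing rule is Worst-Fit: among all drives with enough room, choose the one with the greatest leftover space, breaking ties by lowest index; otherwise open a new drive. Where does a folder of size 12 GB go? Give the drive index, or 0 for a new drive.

Drives with room: drive 3 (32 GB), drive 4 (29 GB).
Most room is drive 3 with 32 GB free.

3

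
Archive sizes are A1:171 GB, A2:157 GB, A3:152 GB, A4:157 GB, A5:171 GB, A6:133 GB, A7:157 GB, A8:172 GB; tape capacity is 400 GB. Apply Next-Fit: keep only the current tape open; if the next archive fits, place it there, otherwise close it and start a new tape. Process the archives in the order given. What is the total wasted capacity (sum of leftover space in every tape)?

tape 1: place A1 (171 GB), 229 GB left
tape 1: place A2 (157 GB), 72 GB left
tape 2: place A3 (152 GB), 248 GB left
tape 2: place A4 (157 GB), 91 GB left
tape 3: place A5 (171 GB), 229 GB left
tape 3: place A6 (133 GB), 96 GB left
tape 4: place A7 (157 GB), 243 GB left
tape 4: place A8 (172 GB), 71 GB left
4 tapes × 400 GB = 1600 GB; used 1270 GB; unused 330 GB.

330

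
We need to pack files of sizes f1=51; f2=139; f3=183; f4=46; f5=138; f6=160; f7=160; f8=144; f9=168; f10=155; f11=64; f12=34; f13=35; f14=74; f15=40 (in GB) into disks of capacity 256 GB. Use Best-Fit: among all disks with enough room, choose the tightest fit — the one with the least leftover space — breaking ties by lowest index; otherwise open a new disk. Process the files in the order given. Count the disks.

8 disks

f1 (51 GB) → disk 1 (remaining 205 GB)
f2 (139 GB) → disk 1 (remaining 66 GB)
f3 (183 GB) → disk 2 (remaining 73 GB)
f4 (46 GB) → disk 1 (remaining 20 GB)
f5 (138 GB) → disk 3 (remaining 118 GB)
f6 (160 GB) → disk 4 (remaining 96 GB)
f7 (160 GB) → disk 5 (remaining 96 GB)
f8 (144 GB) → disk 6 (remaining 112 GB)
f9 (168 GB) → disk 7 (remaining 88 GB)
f10 (155 GB) → disk 8 (remaining 101 GB)
f11 (64 GB) → disk 2 (remaining 9 GB)
f12 (34 GB) → disk 7 (remaining 54 GB)
f13 (35 GB) → disk 7 (remaining 19 GB)
f14 (74 GB) → disk 4 (remaining 22 GB)
f15 (40 GB) → disk 5 (remaining 56 GB)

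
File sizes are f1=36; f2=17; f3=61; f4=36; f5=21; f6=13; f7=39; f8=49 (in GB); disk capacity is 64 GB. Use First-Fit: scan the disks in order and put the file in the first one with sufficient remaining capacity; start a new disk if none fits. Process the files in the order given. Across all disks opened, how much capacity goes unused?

48

Put f1 (36 GB) in disk 1; 28 GB remain.
Put f2 (17 GB) in disk 1; 11 GB remain.
Put f3 (61 GB) in disk 2; 3 GB remain.
Put f4 (36 GB) in disk 3; 28 GB remain.
Put f5 (21 GB) in disk 3; 7 GB remain.
Put f6 (13 GB) in disk 4; 51 GB remain.
Put f7 (39 GB) in disk 4; 12 GB remain.
Put f8 (49 GB) in disk 5; 15 GB remain.
5 disks × 64 GB = 320 GB; used 272 GB; unused 48 GB.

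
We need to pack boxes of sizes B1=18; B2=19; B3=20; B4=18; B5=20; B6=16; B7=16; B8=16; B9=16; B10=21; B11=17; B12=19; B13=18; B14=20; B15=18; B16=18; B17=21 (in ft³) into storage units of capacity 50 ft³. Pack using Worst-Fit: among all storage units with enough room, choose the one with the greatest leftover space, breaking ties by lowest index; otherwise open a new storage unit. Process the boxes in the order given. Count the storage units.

8

B1 (18 ft³) → storage unit 1 (remaining 32 ft³)
B2 (19 ft³) → storage unit 1 (remaining 13 ft³)
B3 (20 ft³) → storage unit 2 (remaining 30 ft³)
B4 (18 ft³) → storage unit 2 (remaining 12 ft³)
B5 (20 ft³) → storage unit 3 (remaining 30 ft³)
B6 (16 ft³) → storage unit 3 (remaining 14 ft³)
B7 (16 ft³) → storage unit 4 (remaining 34 ft³)
B8 (16 ft³) → storage unit 4 (remaining 18 ft³)
B9 (16 ft³) → storage unit 4 (remaining 2 ft³)
B10 (21 ft³) → storage unit 5 (remaining 29 ft³)
B11 (17 ft³) → storage unit 5 (remaining 12 ft³)
B12 (19 ft³) → storage unit 6 (remaining 31 ft³)
B13 (18 ft³) → storage unit 6 (remaining 13 ft³)
B14 (20 ft³) → storage unit 7 (remaining 30 ft³)
B15 (18 ft³) → storage unit 7 (remaining 12 ft³)
B16 (18 ft³) → storage unit 8 (remaining 32 ft³)
B17 (21 ft³) → storage unit 8 (remaining 11 ft³)
Final storage units: [18,19] [20,18] [20,16] [16,16,16] [21,17] [19,18] [20,18] [18,21].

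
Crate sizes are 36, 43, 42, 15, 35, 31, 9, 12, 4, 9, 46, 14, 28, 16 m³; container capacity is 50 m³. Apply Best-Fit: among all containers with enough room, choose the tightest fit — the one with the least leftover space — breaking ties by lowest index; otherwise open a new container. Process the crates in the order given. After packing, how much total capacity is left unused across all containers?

60

36 m³ → container 1 (remaining 14 m³)
43 m³ → container 2 (remaining 7 m³)
42 m³ → container 3 (remaining 8 m³)
15 m³ → container 4 (remaining 35 m³)
35 m³ → container 4 (remaining 0 m³)
31 m³ → container 5 (remaining 19 m³)
9 m³ → container 1 (remaining 5 m³)
12 m³ → container 5 (remaining 7 m³)
4 m³ → container 1 (remaining 1 m³)
9 m³ → container 6 (remaining 41 m³)
46 m³ → container 7 (remaining 4 m³)
14 m³ → container 6 (remaining 27 m³)
28 m³ → container 8 (remaining 22 m³)
16 m³ → container 8 (remaining 6 m³)
8 containers × 50 m³ = 400 m³; used 340 m³; unused 60 m³.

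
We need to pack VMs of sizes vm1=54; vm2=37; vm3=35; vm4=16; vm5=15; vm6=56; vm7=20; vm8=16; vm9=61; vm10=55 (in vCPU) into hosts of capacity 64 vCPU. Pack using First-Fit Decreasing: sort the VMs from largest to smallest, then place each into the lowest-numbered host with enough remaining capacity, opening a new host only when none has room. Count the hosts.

Sorted descending: 61, 56, 55, 54, 37, 35, 20, 16, 16, 15.
61 vCPU → host 1 (remaining 3 vCPU)
56 vCPU → host 2 (remaining 8 vCPU)
55 vCPU → host 3 (remaining 9 vCPU)
54 vCPU → host 4 (remaining 10 vCPU)
37 vCPU → host 5 (remaining 27 vCPU)
35 vCPU → host 6 (remaining 29 vCPU)
20 vCPU → host 5 (remaining 7 vCPU)
16 vCPU → host 6 (remaining 13 vCPU)
16 vCPU → host 7 (remaining 48 vCPU)
15 vCPU → host 7 (remaining 33 vCPU)
Final hosts: [61] [56] [55] [54] [37,20] [35,16] [16,15].

7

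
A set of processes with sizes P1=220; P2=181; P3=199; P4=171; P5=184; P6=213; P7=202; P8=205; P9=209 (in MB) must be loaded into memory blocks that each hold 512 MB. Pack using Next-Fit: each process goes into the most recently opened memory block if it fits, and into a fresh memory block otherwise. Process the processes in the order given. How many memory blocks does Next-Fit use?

P1 (220 MB) → memory block 1 (remaining 292 MB)
P2 (181 MB) → memory block 1 (remaining 111 MB)
P3 (199 MB) → memory block 2 (remaining 313 MB)
P4 (171 MB) → memory block 2 (remaining 142 MB)
P5 (184 MB) → memory block 3 (remaining 328 MB)
P6 (213 MB) → memory block 3 (remaining 115 MB)
P7 (202 MB) → memory block 4 (remaining 310 MB)
P8 (205 MB) → memory block 4 (remaining 105 MB)
P9 (209 MB) → memory block 5 (remaining 303 MB)
Final memory blocks: [220,181] [199,171] [184,213] [202,205] [209].

5 memory blocks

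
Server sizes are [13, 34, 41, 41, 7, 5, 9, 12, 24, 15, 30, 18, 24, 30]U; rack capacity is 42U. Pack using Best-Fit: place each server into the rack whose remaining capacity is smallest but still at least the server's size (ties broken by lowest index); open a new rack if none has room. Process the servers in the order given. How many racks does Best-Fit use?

Put 13U in rack 1; 29U remain.
Put 34U in rack 2; 8U remain.
Put 41U in rack 3; 1U remain.
Put 41U in rack 4; 1U remain.
Put 7U in rack 2; 1U remain.
Put 5U in rack 1; 24U remain.
Put 9U in rack 1; 15U remain.
Put 12U in rack 1; 3U remain.
Put 24U in rack 5; 18U remain.
Put 15U in rack 5; 3U remain.
Put 30U in rack 6; 12U remain.
Put 18U in rack 7; 24U remain.
Put 24U in rack 7; 0U remain.
Put 30U in rack 8; 12U remain.
Final racks: [13,5,9,12] [34,7] [41] [41] [24,15] [30] [18,24] [30].

8 racks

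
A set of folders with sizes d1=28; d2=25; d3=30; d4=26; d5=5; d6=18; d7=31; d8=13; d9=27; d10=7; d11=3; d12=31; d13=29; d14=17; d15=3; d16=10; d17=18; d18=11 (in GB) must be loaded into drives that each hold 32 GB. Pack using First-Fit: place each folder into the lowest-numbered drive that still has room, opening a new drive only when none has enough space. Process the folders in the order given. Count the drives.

12

drive 1: place d1 (28 GB), 4 GB left
drive 2: place d2 (25 GB), 7 GB left
drive 3: place d3 (30 GB), 2 GB left
drive 4: place d4 (26 GB), 6 GB left
drive 2: place d5 (5 GB), 2 GB left
drive 5: place d6 (18 GB), 14 GB left
drive 6: place d7 (31 GB), 1 GB left
drive 5: place d8 (13 GB), 1 GB left
drive 7: place d9 (27 GB), 5 GB left
drive 8: place d10 (7 GB), 25 GB left
drive 1: place d11 (3 GB), 1 GB left
drive 9: place d12 (31 GB), 1 GB left
drive 10: place d13 (29 GB), 3 GB left
drive 8: place d14 (17 GB), 8 GB left
drive 4: place d15 (3 GB), 3 GB left
drive 11: place d16 (10 GB), 22 GB left
drive 11: place d17 (18 GB), 4 GB left
drive 12: place d18 (11 GB), 21 GB left
Final drives: [28,3] [25,5] [30] [26,3] [18,13] [31] [27] [7,17] [31] [29] [10,18] [11].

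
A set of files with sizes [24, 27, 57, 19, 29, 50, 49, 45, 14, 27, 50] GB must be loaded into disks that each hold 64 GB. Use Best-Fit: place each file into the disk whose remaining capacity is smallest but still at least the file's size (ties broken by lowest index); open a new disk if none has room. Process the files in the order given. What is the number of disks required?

disk 1: place 24 GB, 40 GB left
disk 1: place 27 GB, 13 GB left
disk 2: place 57 GB, 7 GB left
disk 3: place 19 GB, 45 GB left
disk 3: place 29 GB, 16 GB left
disk 4: place 50 GB, 14 GB left
disk 5: place 49 GB, 15 GB left
disk 6: place 45 GB, 19 GB left
disk 4: place 14 GB, 0 GB left
disk 7: place 27 GB, 37 GB left
disk 8: place 50 GB, 14 GB left

8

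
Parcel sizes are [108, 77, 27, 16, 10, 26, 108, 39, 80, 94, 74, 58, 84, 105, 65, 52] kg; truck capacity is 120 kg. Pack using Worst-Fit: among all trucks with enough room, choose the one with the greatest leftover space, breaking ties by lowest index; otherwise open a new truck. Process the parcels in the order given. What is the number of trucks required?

108 kg → truck 1 (remaining 12 kg)
77 kg → truck 2 (remaining 43 kg)
27 kg → truck 2 (remaining 16 kg)
16 kg → truck 2 (remaining 0 kg)
10 kg → truck 1 (remaining 2 kg)
26 kg → truck 3 (remaining 94 kg)
108 kg → truck 4 (remaining 12 kg)
39 kg → truck 3 (remaining 55 kg)
80 kg → truck 5 (remaining 40 kg)
94 kg → truck 6 (remaining 26 kg)
74 kg → truck 7 (remaining 46 kg)
58 kg → truck 8 (remaining 62 kg)
84 kg → truck 9 (remaining 36 kg)
105 kg → truck 10 (remaining 15 kg)
65 kg → truck 11 (remaining 55 kg)
52 kg → truck 8 (remaining 10 kg)
Final trucks: [108,10] [77,27,16] [26,39] [108] [80] [94] [74] [58,52] [84] [105] [65].

11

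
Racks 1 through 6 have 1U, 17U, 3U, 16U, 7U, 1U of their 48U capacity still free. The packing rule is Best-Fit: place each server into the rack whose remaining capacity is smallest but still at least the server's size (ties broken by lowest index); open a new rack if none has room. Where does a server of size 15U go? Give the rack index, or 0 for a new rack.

Racks with room: rack 2 (17U), rack 4 (16U).
Tightest fit is rack 4 with 16U free.

4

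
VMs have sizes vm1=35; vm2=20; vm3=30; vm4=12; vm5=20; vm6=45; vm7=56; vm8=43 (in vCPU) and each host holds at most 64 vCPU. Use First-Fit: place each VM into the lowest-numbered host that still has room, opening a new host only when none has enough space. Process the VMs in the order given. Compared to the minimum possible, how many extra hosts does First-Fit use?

0

First-Fit: [35,20] [30,12,20] [45] [56] [43] → 5 hosts.
Total size 261 vCPU; any packing needs at least ⌈261/64⌉ = 5 hosts.
So 5 is already optimal.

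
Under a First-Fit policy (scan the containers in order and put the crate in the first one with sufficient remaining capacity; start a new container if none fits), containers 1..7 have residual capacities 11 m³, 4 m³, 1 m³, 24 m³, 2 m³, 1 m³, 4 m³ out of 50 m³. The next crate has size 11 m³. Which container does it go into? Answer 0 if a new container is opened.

1

Containers with room: container 1 (11 m³), container 4 (24 m³).
The first with room is container 1.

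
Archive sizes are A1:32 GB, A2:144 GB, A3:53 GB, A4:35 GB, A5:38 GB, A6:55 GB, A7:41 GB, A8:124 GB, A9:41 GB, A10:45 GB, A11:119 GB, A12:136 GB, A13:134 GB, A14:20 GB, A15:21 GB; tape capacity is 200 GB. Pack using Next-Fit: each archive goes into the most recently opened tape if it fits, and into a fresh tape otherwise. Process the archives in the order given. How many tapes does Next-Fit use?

A1 (32 GB) → tape 1 (remaining 168 GB)
A2 (144 GB) → tape 1 (remaining 24 GB)
A3 (53 GB) → tape 2 (remaining 147 GB)
A4 (35 GB) → tape 2 (remaining 112 GB)
A5 (38 GB) → tape 2 (remaining 74 GB)
A6 (55 GB) → tape 2 (remaining 19 GB)
A7 (41 GB) → tape 3 (remaining 159 GB)
A8 (124 GB) → tape 3 (remaining 35 GB)
A9 (41 GB) → tape 4 (remaining 159 GB)
A10 (45 GB) → tape 4 (remaining 114 GB)
A11 (119 GB) → tape 5 (remaining 81 GB)
A12 (136 GB) → tape 6 (remaining 64 GB)
A13 (134 GB) → tape 7 (remaining 66 GB)
A14 (20 GB) → tape 7 (remaining 46 GB)
A15 (21 GB) → tape 7 (remaining 25 GB)

7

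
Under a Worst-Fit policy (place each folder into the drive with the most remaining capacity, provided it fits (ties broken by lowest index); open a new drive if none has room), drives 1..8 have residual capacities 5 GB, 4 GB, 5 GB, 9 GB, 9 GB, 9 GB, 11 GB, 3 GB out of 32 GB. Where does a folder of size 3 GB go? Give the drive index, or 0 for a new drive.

7

Drives with room: drive 1 (5 GB), drive 2 (4 GB), drive 3 (5 GB), drive 4 (9 GB), drive 5 (9 GB), drive 6 (9 GB), drive 7 (11 GB), drive 8 (3 GB).
Most room is drive 7 with 11 GB free.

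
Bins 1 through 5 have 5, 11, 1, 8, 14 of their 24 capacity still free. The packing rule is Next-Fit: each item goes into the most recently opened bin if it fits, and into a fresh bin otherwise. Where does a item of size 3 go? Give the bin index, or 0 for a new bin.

Next-Fit only looks at bin 5, which has 14 free.
3 fits there.

5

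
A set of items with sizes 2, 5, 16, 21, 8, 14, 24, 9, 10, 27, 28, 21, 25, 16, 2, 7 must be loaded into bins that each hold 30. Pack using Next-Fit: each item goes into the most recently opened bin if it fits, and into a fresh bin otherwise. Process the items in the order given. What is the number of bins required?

10 bins

bin 1: place 2, 28 left
bin 1: place 5, 23 left
bin 1: place 16, 7 left
bin 2: place 21, 9 left
bin 2: place 8, 1 left
bin 3: place 14, 16 left
bin 4: place 24, 6 left
bin 5: place 9, 21 left
bin 5: place 10, 11 left
bin 6: place 27, 3 left
bin 7: place 28, 2 left
bin 8: place 21, 9 left
bin 9: place 25, 5 left
bin 10: place 16, 14 left
bin 10: place 2, 12 left
bin 10: place 7, 5 left
Final bins: [2,5,16] [21,8] [14] [24] [9,10] [27] [28] [21] [25] [16,2,7].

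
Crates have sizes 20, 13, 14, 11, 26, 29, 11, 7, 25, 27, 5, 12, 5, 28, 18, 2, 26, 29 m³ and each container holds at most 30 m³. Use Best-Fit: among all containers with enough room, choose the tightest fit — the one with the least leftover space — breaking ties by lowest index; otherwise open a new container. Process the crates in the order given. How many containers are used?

Put 20 m³ in container 1; 10 m³ remain.
Put 13 m³ in container 2; 17 m³ remain.
Put 14 m³ in container 2; 3 m³ remain.
Put 11 m³ in container 3; 19 m³ remain.
Put 26 m³ in container 4; 4 m³ remain.
Put 29 m³ in container 5; 1 m³ remain.
Put 11 m³ in container 3; 8 m³ remain.
Put 7 m³ in container 3; 1 m³ remain.
Put 25 m³ in container 6; 5 m³ remain.
Put 27 m³ in container 7; 3 m³ remain.
Put 5 m³ in container 6; 0 m³ remain.
Put 12 m³ in container 8; 18 m³ remain.
Put 5 m³ in container 1; 5 m³ remain.
Put 28 m³ in container 9; 2 m³ remain.
Put 18 m³ in container 8; 0 m³ remain.
Put 2 m³ in container 9; 0 m³ remain.
Put 26 m³ in container 10; 4 m³ remain.
Put 29 m³ in container 11; 1 m³ remain.
Final containers: [20,5] [13,14] [11,11,7] [26] [29] [25,5] [27] [12,18] [28,2] [26] [29].

11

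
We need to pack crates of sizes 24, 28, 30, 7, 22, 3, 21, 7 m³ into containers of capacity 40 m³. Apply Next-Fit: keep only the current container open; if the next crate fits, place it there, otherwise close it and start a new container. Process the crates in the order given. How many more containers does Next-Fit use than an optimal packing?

0

Next-Fit: [24] [28] [30,7] [22,3] [21,7] → 5 containers.
5 crates exceed 20 m³ (half the capacity), and no two of those can share a container, so at least 5 containers are needed.
So 5 is already optimal.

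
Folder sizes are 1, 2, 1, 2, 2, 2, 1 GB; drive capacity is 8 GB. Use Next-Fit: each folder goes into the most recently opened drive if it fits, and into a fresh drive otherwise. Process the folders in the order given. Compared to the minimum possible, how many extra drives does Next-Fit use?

Next-Fit: [1,2,1,2,2] [2,1] → 2 drives.
Total size 11 GB; any packing needs at least ⌈11/8⌉ = 2 drives.
So 2 is already optimal.

0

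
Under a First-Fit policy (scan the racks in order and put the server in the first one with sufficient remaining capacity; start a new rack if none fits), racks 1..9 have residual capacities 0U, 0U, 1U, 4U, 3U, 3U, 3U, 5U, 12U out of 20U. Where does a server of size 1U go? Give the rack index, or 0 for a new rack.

Racks with room: rack 3 (1U), rack 4 (4U), rack 5 (3U), rack 6 (3U), rack 7 (3U), rack 8 (5U), rack 9 (12U).
The first with room is rack 3.

3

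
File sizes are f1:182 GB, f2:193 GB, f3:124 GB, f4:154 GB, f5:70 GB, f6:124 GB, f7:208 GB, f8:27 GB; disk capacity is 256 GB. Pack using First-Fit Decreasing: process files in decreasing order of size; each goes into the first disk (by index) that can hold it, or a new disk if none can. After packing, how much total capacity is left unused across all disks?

Sorted descending: 208, 193, 182, 154, 124, 124, 70, 27.
disk 1: place 208 GB, 48 GB left
disk 2: place 193 GB, 63 GB left
disk 3: place 182 GB, 74 GB left
disk 4: place 154 GB, 102 GB left
disk 5: place 124 GB, 132 GB left
disk 5: place 124 GB, 8 GB left
disk 3: place 70 GB, 4 GB left
disk 1: place 27 GB, 21 GB left
5 disks × 256 GB = 1280 GB; used 1082 GB; unused 198 GB.

198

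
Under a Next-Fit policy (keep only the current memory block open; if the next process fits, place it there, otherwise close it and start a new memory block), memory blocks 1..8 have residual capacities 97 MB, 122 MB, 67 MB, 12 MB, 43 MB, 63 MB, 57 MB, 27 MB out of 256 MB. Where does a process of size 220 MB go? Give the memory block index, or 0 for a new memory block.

0

Next-Fit only looks at memory block 8, which has 27 MB free.
220 MB does not fit, so a new memory block is opened.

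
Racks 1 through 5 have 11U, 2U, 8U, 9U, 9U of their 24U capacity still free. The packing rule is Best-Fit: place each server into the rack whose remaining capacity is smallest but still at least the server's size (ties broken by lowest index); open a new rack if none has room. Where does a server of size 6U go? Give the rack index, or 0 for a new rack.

3

Racks with room: rack 1 (11U), rack 3 (8U), rack 4 (9U), rack 5 (9U).
Tightest fit is rack 3 with 8U free.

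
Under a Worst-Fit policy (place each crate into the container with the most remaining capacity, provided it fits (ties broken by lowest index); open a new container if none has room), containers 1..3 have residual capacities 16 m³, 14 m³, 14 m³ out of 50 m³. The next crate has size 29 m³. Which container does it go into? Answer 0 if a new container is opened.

0

No container has ≥ 29 m³ free, so a new container is opened.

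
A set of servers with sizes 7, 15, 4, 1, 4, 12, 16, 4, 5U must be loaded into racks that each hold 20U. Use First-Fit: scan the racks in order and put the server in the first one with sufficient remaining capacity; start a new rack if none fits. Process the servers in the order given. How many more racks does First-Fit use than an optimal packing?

0

First-Fit: [7,4,1,4,4] [15,5] [12] [16] → 4 racks.
Total size 68U; any packing needs at least ⌈68/20⌉ = 4 racks.
So 4 is already optimal.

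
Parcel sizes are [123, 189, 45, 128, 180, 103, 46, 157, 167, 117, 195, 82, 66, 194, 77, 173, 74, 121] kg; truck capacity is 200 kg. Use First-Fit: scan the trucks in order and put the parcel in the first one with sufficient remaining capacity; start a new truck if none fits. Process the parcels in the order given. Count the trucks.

13

123 kg → truck 1 (remaining 77 kg)
189 kg → truck 2 (remaining 11 kg)
45 kg → truck 1 (remaining 32 kg)
128 kg → truck 3 (remaining 72 kg)
180 kg → truck 4 (remaining 20 kg)
103 kg → truck 5 (remaining 97 kg)
46 kg → truck 3 (remaining 26 kg)
157 kg → truck 6 (remaining 43 kg)
167 kg → truck 7 (remaining 33 kg)
117 kg → truck 8 (remaining 83 kg)
195 kg → truck 9 (remaining 5 kg)
82 kg → truck 5 (remaining 15 kg)
66 kg → truck 8 (remaining 17 kg)
194 kg → truck 10 (remaining 6 kg)
77 kg → truck 11 (remaining 123 kg)
173 kg → truck 12 (remaining 27 kg)
74 kg → truck 11 (remaining 49 kg)
121 kg → truck 13 (remaining 79 kg)
Final trucks: [123,45] [189] [128,46] [180] [103,82] [157] [167] [117,66] [195] [194] [77,74] [173] [121].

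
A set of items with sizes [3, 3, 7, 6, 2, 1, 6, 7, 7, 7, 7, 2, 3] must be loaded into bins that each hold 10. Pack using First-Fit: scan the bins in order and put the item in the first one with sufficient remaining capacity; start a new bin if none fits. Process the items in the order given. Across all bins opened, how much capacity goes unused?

19

Put 3 in bin 1; 7 remain.
Put 3 in bin 1; 4 remain.
Put 7 in bin 2; 3 remain.
Put 6 in bin 3; 4 remain.
Put 2 in bin 1; 2 remain.
Put 1 in bin 1; 1 remain.
Put 6 in bin 4; 4 remain.
Put 7 in bin 5; 3 remain.
Put 7 in bin 6; 3 remain.
Put 7 in bin 7; 3 remain.
Put 7 in bin 8; 3 remain.
Put 2 in bin 2; 1 remain.
Put 3 in bin 3; 1 remain.
8 bins × 10 = 80; used 61; unused 19.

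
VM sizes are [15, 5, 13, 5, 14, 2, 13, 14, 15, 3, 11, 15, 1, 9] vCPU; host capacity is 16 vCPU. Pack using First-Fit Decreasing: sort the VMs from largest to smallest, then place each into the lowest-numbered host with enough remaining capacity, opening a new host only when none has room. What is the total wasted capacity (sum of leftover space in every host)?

9

Sorted descending: 15, 15, 15, 14, 14, 13, 13, 11, 9, 5, 5, 3, 2, 1.
Put 15 vCPU in host 1; 1 vCPU remain.
Put 15 vCPU in host 2; 1 vCPU remain.
Put 15 vCPU in host 3; 1 vCPU remain.
Put 14 vCPU in host 4; 2 vCPU remain.
Put 14 vCPU in host 5; 2 vCPU remain.
Put 13 vCPU in host 6; 3 vCPU remain.
Put 13 vCPU in host 7; 3 vCPU remain.
Put 11 vCPU in host 8; 5 vCPU remain.
Put 9 vCPU in host 9; 7 vCPU remain.
Put 5 vCPU in host 8; 0 vCPU remain.
Put 5 vCPU in host 9; 2 vCPU remain.
Put 3 vCPU in host 6; 0 vCPU remain.
Put 2 vCPU in host 4; 0 vCPU remain.
Put 1 vCPU in host 1; 0 vCPU remain.
9 hosts × 16 vCPU = 144 vCPU; used 135 vCPU; unused 9 vCPU.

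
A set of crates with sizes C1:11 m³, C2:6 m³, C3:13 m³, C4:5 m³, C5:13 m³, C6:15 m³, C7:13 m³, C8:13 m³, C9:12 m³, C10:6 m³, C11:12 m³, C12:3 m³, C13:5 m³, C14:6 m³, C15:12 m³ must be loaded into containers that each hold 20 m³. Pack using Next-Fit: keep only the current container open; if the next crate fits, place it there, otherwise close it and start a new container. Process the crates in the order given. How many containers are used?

container 1: place C1 (11 m³), 9 m³ left
container 1: place C2 (6 m³), 3 m³ left
container 2: place C3 (13 m³), 7 m³ left
container 2: place C4 (5 m³), 2 m³ left
container 3: place C5 (13 m³), 7 m³ left
container 4: place C6 (15 m³), 5 m³ left
container 5: place C7 (13 m³), 7 m³ left
container 6: place C8 (13 m³), 7 m³ left
container 7: place C9 (12 m³), 8 m³ left
container 7: place C10 (6 m³), 2 m³ left
container 8: place C11 (12 m³), 8 m³ left
container 8: place C12 (3 m³), 5 m³ left
container 8: place C13 (5 m³), 0 m³ left
container 9: place C14 (6 m³), 14 m³ left
container 9: place C15 (12 m³), 2 m³ left
Final containers: [11,6] [13,5] [13] [15] [13] [13] [12,6] [12,3,5] [6,12].

9 containers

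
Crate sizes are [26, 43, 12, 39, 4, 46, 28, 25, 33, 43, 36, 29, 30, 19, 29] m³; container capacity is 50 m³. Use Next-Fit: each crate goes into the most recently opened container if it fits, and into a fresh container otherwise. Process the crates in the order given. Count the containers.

13

Put 26 m³ in container 1; 24 m³ remain.
Put 43 m³ in container 2; 7 m³ remain.
Put 12 m³ in container 3; 38 m³ remain.
Put 39 m³ in container 4; 11 m³ remain.
Put 4 m³ in container 4; 7 m³ remain.
Put 46 m³ in container 5; 4 m³ remain.
Put 28 m³ in container 6; 22 m³ remain.
Put 25 m³ in container 7; 25 m³ remain.
Put 33 m³ in container 8; 17 m³ remain.
Put 43 m³ in container 9; 7 m³ remain.
Put 36 m³ in container 10; 14 m³ remain.
Put 29 m³ in container 11; 21 m³ remain.
Put 30 m³ in container 12; 20 m³ remain.
Put 19 m³ in container 12; 1 m³ remain.
Put 29 m³ in container 13; 21 m³ remain.
Final containers: [26] [43] [12] [39,4] [46] [28] [25] [33] [43] [36] [29] [30,19] [29].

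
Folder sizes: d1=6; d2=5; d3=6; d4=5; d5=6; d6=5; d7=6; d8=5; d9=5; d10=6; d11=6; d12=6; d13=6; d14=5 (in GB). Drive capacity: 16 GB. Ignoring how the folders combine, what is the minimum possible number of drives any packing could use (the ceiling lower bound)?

5 drives

Total size = 6 + 5 + 6 + 5 + 6 + 5 + 6 + 5 + 5 + 6 + 6 + 6 + 6 + 5 = 78 GB.
⌈78 / 16⌉ = 5.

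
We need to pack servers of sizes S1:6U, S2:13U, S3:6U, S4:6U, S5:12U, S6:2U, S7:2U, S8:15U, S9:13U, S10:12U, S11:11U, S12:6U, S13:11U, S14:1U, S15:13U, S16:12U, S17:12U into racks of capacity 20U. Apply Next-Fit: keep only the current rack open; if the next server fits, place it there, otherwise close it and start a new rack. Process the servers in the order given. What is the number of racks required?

rack 1: place S1 (6U), 14U left
rack 1: place S2 (13U), 1U left
rack 2: place S3 (6U), 14U left
rack 2: place S4 (6U), 8U left
rack 3: place S5 (12U), 8U left
rack 3: place S6 (2U), 6U left
rack 3: place S7 (2U), 4U left
rack 4: place S8 (15U), 5U left
rack 5: place S9 (13U), 7U left
rack 6: place S10 (12U), 8U left
rack 7: place S11 (11U), 9U left
rack 7: place S12 (6U), 3U left
rack 8: place S13 (11U), 9U left
rack 8: place S14 (1U), 8U left
rack 9: place S15 (13U), 7U left
rack 10: place S16 (12U), 8U left
rack 11: place S17 (12U), 8U left
Final racks: [6,13] [6,6] [12,2,2] [15] [13] [12] [11,6] [11,1] [13] [12] [12].

11 racks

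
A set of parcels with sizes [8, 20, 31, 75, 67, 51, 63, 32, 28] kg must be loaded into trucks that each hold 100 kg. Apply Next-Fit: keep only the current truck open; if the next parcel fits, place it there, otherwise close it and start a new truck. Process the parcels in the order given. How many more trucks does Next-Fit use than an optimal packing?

2

Next-Fit: [8,20,31] [75] [67] [51] [63,32] [28] → 6 trucks.
Total size 375 kg; any packing needs at least ⌈375/100⌉ = 4 trucks.
An optimal packing achieves that bound: [75,20] [67,32] [63,31] [51,28,8] → 4 trucks.
Excess: 6 − 4 = 2.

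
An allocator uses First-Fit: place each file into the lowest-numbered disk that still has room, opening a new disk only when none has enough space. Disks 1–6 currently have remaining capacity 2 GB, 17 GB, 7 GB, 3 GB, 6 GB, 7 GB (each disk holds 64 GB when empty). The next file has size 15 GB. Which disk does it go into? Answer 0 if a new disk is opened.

2

Disks with room: disk 2 (17 GB).
The first with room is disk 2.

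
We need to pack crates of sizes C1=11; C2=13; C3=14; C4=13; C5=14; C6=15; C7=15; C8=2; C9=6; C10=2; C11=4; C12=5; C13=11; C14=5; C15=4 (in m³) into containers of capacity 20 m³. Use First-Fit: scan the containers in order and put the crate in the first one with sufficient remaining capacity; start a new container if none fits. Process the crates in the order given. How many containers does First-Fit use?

8

C1 (11 m³) → container 1 (remaining 9 m³)
C2 (13 m³) → container 2 (remaining 7 m³)
C3 (14 m³) → container 3 (remaining 6 m³)
C4 (13 m³) → container 4 (remaining 7 m³)
C5 (14 m³) → container 5 (remaining 6 m³)
C6 (15 m³) → container 6 (remaining 5 m³)
C7 (15 m³) → container 7 (remaining 5 m³)
C8 (2 m³) → container 1 (remaining 7 m³)
C9 (6 m³) → container 1 (remaining 1 m³)
C10 (2 m³) → container 2 (remaining 5 m³)
C11 (4 m³) → container 2 (remaining 1 m³)
C12 (5 m³) → container 3 (remaining 1 m³)
C13 (11 m³) → container 8 (remaining 9 m³)
C14 (5 m³) → container 4 (remaining 2 m³)
C15 (4 m³) → container 5 (remaining 2 m³)
Final containers: [11,2,6] [13,2,4] [14,5] [13,5] [14,4] [15] [15] [11].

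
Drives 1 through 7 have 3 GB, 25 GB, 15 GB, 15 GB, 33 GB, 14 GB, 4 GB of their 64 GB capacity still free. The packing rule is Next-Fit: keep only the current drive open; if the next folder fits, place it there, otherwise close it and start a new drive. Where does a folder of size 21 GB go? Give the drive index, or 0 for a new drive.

Next-Fit only looks at drive 7, which has 4 GB free.
21 GB does not fit, so a new drive is opened.

0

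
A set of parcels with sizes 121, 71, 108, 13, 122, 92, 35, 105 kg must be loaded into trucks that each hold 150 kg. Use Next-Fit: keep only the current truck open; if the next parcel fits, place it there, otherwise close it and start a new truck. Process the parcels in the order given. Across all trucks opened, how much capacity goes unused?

233

truck 1: place 121 kg, 29 kg left
truck 2: place 71 kg, 79 kg left
truck 3: place 108 kg, 42 kg left
truck 3: place 13 kg, 29 kg left
truck 4: place 122 kg, 28 kg left
truck 5: place 92 kg, 58 kg left
truck 5: place 35 kg, 23 kg left
truck 6: place 105 kg, 45 kg left
6 trucks × 150 kg = 900 kg; used 667 kg; unused 233 kg.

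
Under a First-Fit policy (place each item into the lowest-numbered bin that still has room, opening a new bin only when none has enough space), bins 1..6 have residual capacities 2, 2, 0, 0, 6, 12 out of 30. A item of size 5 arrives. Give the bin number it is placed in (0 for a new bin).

Bins with room: bin 5 (6), bin 6 (12).
The first with room is bin 5.

5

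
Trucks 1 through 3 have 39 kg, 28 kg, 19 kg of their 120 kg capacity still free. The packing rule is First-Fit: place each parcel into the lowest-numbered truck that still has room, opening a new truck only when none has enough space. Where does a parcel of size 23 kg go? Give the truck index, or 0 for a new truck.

1

Trucks with room: truck 1 (39 kg), truck 2 (28 kg).
The first with room is truck 1.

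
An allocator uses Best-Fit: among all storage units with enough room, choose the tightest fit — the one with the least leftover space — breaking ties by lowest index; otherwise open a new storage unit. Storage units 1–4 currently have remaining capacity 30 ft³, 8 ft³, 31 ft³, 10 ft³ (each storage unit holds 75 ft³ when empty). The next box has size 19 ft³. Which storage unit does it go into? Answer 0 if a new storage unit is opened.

Storage units with room: storage unit 1 (30 ft³), storage unit 3 (31 ft³).
Tightest fit is storage unit 1 with 30 ft³ free.

1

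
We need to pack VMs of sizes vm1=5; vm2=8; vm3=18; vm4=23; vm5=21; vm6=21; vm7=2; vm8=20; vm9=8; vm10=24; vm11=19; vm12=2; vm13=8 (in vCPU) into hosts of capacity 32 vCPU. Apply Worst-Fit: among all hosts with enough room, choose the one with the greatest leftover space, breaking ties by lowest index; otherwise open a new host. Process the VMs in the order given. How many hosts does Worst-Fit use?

7

Put vm1 (5 vCPU) in host 1; 27 vCPU remain.
Put vm2 (8 vCPU) in host 1; 19 vCPU remain.
Put vm3 (18 vCPU) in host 1; 1 vCPU remain.
Put vm4 (23 vCPU) in host 2; 9 vCPU remain.
Put vm5 (21 vCPU) in host 3; 11 vCPU remain.
Put vm6 (21 vCPU) in host 4; 11 vCPU remain.
Put vm7 (2 vCPU) in host 3; 9 vCPU remain.
Put vm8 (20 vCPU) in host 5; 12 vCPU remain.
Put vm9 (8 vCPU) in host 5; 4 vCPU remain.
Put vm10 (24 vCPU) in host 6; 8 vCPU remain.
Put vm11 (19 vCPU) in host 7; 13 vCPU remain.
Put vm12 (2 vCPU) in host 7; 11 vCPU remain.
Put vm13 (8 vCPU) in host 4; 3 vCPU remain.
Final hosts: [5,8,18] [23] [21,2] [21,8] [20,8] [24] [19,2].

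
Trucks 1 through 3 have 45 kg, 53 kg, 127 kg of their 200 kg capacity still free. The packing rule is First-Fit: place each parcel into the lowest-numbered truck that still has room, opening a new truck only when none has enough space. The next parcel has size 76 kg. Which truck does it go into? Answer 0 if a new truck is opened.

3

Trucks with room: truck 3 (127 kg).
The first with room is truck 3.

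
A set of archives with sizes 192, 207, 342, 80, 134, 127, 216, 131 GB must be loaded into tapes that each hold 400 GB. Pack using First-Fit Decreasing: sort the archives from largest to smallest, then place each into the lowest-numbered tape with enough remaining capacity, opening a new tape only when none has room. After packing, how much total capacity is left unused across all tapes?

171

Sorted descending: 342, 216, 207, 192, 134, 131, 127, 80.
342 GB → tape 1 (remaining 58 GB)
216 GB → tape 2 (remaining 184 GB)
207 GB → tape 3 (remaining 193 GB)
192 GB → tape 3 (remaining 1 GB)
134 GB → tape 2 (remaining 50 GB)
131 GB → tape 4 (remaining 269 GB)
127 GB → tape 4 (remaining 142 GB)
80 GB → tape 4 (remaining 62 GB)
4 tapes × 400 GB = 1600 GB; used 1429 GB; unused 171 GB.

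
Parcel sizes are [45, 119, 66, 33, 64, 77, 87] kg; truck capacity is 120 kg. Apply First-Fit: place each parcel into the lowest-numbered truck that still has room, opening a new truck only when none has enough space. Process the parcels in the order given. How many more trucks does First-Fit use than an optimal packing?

0

First-Fit: [45,66] [119] [33,64] [77] [87] → 5 trucks.
Total size 491 kg; any packing needs at least ⌈491/120⌉ = 5 trucks.
So 5 is already optimal.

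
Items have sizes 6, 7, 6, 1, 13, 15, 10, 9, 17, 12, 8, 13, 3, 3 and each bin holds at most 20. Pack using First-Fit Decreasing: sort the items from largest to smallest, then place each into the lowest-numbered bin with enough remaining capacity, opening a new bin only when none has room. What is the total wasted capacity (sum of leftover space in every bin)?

Sorted descending: 17, 15, 13, 13, 12, 10, 9, 8, 7, 6, 6, 3, 3, 1.
bin 1: place 17, 3 left
bin 2: place 15, 5 left
bin 3: place 13, 7 left
bin 4: place 13, 7 left
bin 5: place 12, 8 left
bin 6: place 10, 10 left
bin 6: place 9, 1 left
bin 5: place 8, 0 left
bin 3: place 7, 0 left
bin 4: place 6, 1 left
bin 7: place 6, 14 left
bin 1: place 3, 0 left
bin 2: place 3, 2 left
bin 2: place 1, 1 left
7 bins × 20 = 140; used 123; unused 17.

17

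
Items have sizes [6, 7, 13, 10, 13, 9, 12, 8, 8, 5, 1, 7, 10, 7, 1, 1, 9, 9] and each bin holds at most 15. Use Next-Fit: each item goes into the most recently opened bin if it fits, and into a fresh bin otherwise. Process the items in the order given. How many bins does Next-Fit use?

13 bins

bin 1: place 6, 9 left
bin 1: place 7, 2 left
bin 2: place 13, 2 left
bin 3: place 10, 5 left
bin 4: place 13, 2 left
bin 5: place 9, 6 left
bin 6: place 12, 3 left
bin 7: place 8, 7 left
bin 8: place 8, 7 left
bin 8: place 5, 2 left
bin 8: place 1, 1 left
bin 9: place 7, 8 left
bin 10: place 10, 5 left
bin 11: place 7, 8 left
bin 11: place 1, 7 left
bin 11: place 1, 6 left
bin 12: place 9, 6 left
bin 13: place 9, 6 left
Final bins: [6,7] [13] [10] [13] [9] [12] [8] [8,5,1] [7] [10] [7,1,1] [9] [9].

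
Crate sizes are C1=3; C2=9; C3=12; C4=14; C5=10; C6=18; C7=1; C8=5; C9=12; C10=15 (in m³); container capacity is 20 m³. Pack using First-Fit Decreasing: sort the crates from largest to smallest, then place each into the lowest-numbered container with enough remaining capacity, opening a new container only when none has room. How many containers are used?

Sorted descending: 18, 15, 14, 12, 12, 10, 9, 5, 3, 1.
Put 18 m³ in container 1; 2 m³ remain.
Put 15 m³ in container 2; 5 m³ remain.
Put 14 m³ in container 3; 6 m³ remain.
Put 12 m³ in container 4; 8 m³ remain.
Put 12 m³ in container 5; 8 m³ remain.
Put 10 m³ in container 6; 10 m³ remain.
Put 9 m³ in container 6; 1 m³ remain.
Put 5 m³ in container 2; 0 m³ remain.
Put 3 m³ in container 3; 3 m³ remain.
Put 1 m³ in container 1; 1 m³ remain.
Final containers: [18,1] [15,5] [14,3] [12] [12] [10,9].

6 containers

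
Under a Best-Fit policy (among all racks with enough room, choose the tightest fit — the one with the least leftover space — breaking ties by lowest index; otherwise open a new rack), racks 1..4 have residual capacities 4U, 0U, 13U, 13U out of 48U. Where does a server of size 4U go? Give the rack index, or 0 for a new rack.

Racks with room: rack 1 (4U), rack 3 (13U), rack 4 (13U).
Tightest fit is rack 1 with 4U free.

1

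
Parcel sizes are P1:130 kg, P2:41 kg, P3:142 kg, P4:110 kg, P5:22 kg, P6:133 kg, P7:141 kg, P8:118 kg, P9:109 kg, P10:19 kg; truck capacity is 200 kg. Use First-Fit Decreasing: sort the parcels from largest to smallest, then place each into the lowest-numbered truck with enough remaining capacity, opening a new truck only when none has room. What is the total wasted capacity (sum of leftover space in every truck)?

Sorted descending: 142, 141, 133, 130, 118, 110, 109, 41, 22, 19.
truck 1: place 142 kg, 58 kg left
truck 2: place 141 kg, 59 kg left
truck 3: place 133 kg, 67 kg left
truck 4: place 130 kg, 70 kg left
truck 5: place 118 kg, 82 kg left
truck 6: place 110 kg, 90 kg left
truck 7: place 109 kg, 91 kg left
truck 1: place 41 kg, 17 kg left
truck 2: place 22 kg, 37 kg left
truck 2: place 19 kg, 18 kg left
7 trucks × 200 kg = 1400 kg; used 965 kg; unused 435 kg.

435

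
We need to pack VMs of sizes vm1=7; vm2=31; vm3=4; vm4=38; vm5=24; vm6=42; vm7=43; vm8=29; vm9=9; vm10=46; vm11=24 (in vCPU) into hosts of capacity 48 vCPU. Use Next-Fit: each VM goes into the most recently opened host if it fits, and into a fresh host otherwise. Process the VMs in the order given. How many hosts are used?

Put vm1 (7 vCPU) in host 1; 41 vCPU remain.
Put vm2 (31 vCPU) in host 1; 10 vCPU remain.
Put vm3 (4 vCPU) in host 1; 6 vCPU remain.
Put vm4 (38 vCPU) in host 2; 10 vCPU remain.
Put vm5 (24 vCPU) in host 3; 24 vCPU remain.
Put vm6 (42 vCPU) in host 4; 6 vCPU remain.
Put vm7 (43 vCPU) in host 5; 5 vCPU remain.
Put vm8 (29 vCPU) in host 6; 19 vCPU remain.
Put vm9 (9 vCPU) in host 6; 10 vCPU remain.
Put vm10 (46 vCPU) in host 7; 2 vCPU remain.
Put vm11 (24 vCPU) in host 8; 24 vCPU remain.

8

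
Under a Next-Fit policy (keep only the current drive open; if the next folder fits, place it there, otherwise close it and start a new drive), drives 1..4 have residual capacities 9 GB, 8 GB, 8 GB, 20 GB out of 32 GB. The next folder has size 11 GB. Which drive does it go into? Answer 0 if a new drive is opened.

Next-Fit only looks at drive 4, which has 20 GB free.
11 GB fits there.

4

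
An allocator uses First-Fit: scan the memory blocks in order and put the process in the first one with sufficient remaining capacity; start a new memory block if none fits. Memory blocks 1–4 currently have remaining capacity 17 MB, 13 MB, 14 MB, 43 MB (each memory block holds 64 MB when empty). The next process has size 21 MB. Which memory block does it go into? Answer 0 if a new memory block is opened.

Memory blocks with room: memory block 4 (43 MB).
The first with room is memory block 4.

4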